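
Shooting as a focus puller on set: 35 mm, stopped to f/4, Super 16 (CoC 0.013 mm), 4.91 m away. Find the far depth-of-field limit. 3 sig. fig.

6.19 m

Hyperfocal distance H = f²/(N·c) + f = 35²/(4 × 0.013) + 35 = 1225/0.052 + 35 ≈ 23592.7 mm ≈ 23.59 m.
Far limit Df = s·(H − f)/(H − s) = 4910 × (23592.7 − 35) / (23592.7 − 4910) = 4910 × 23557.7 / 18682.7 ≈ 6191.2 mm ≈ 6.19 m.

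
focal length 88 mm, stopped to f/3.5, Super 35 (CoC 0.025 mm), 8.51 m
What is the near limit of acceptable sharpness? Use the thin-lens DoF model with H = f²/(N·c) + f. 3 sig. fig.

Hyperfocal distance H = f²/(N·c) + f = 88²/(3.5 × 0.025) + 88 = 7744/0.0875 + 88 ≈ 88590.9 mm ≈ 88.59 m.
Near limit Dn = s·(H − f)/(H + s − 2f) = 8510 × (88590.9 − 88) / (88590.9 + 8510 − 2 × 88) = 8510 × 88502.9 / 96924.9 ≈ 7770.5 mm ≈ 7.77 m.

7.77 m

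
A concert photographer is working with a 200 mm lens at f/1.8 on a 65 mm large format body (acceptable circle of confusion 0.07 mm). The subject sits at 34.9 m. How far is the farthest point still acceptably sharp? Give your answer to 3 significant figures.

39.2 m

Hyperfocal distance H = f²/(N·c) + f = 200²/(1.8 × 0.07) + 200 = 40000/0.126 + 200 ≈ 317660.3 mm ≈ 317.7 m.
Far limit Df = s·(H − f)/(H − s) = 34900 × (317660.3 − 200) / (317660.3 − 34900) = 34900 × 317460.3 / 282760.3 ≈ 39183 mm ≈ 39.2 m.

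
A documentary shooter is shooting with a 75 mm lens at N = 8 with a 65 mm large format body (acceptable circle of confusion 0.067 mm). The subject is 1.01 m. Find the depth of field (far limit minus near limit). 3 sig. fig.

Hyperfocal distance H = f²/(N·c) + f = 75²/(8 × 0.067) + 75 = 5625/0.536 + 75 ≈ 10569.4 mm ≈ 10.57 m.
Near limit Dn = s·(H − f)/(H + s − 2f) = 1010 × (10569.4 − 75) / (10569.4 + 1010 − 2 × 75) = 1010 × 10494.4 / 11429.4 ≈ 927.38 mm.
Far limit Df = s·(H − f)/(H − s) = 1010 × (10569.4 − 75) / (10569.4 − 1010) = 1010 × 10494.4 / 9559.4 ≈ 1108.79 mm.
Depth of field = Df − Dn = 1108.79 − 927.38 ≈ 181.41 mm.

181 mm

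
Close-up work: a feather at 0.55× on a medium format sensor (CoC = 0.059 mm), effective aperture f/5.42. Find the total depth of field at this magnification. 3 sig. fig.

2.11 mm

At magnification m, DoF ≈ 2·N_eff·c/m² = 2 × 5.42 × 0.059 / 0.55² = 0.6396 / 0.3025 ≈ 2.11 mm.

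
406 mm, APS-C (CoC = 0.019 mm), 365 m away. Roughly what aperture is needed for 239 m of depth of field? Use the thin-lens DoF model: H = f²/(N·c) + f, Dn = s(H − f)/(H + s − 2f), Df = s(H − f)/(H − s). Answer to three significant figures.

Write h = H − f = f²/(N·c). The thin-lens limits are Dn = s·h/(h + (s−f)) and Df = s·h/(h − (s−f)), so DoF = Df − Dn = 2·s·(s−f)·h / (h² − (s−f)²).
That is a quadratic in h: DoF·h² − 2·s·(s−f)·h − DoF·(s−f)² = 0 ⇒ h = (s−f)·(s + √(s² + DoF²)) / DoF = 364594 × (365000 + √(365000² + 239000²)) / 239000 = 364594 × (365000 + 436287) / 239000 ≈ 1222361 mm.
Then N = f²/(c·h) = 406² / (0.019 × 1222361) = 164836 / 23225 ≈ 7.10.

f/7.10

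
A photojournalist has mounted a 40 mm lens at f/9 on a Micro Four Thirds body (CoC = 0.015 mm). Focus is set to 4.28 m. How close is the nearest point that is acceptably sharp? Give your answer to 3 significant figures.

Hyperfocal distance H = f²/(N·c) + f = 40²/(9 × 0.015) + 40 = 1600/0.135 + 40 ≈ 11891.9 mm ≈ 11.89 m.
Near limit Dn = s·(H − f)/(H + s − 2f) = 4280 × (11891.9 − 40) / (11891.9 + 4280 − 2 × 40) = 4280 × 11851.9 / 16091.9 ≈ 3152.3 mm ≈ 3.15 m.

3.15 m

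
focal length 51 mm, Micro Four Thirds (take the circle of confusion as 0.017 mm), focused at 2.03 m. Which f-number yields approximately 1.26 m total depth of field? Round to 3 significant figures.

f/22

Write h = H − f = f²/(N·c). The thin-lens limits are Dn = s·h/(h + (s−f)) and Df = s·h/(h − (s−f)), so DoF = Df − Dn = 2·s·(s−f)·h / (h² − (s−f)²).
That is a quadratic in h: DoF·h² − 2·s·(s−f)·h − DoF·(s−f)² = 0 ⇒ h = (s−f)·(s + √(s² + DoF²)) / DoF = 1979 × (2030 + √(2030² + 1260²)) / 1260 = 1979 × (2030 + 2389.25) / 1260 ≈ 6941.0 mm.
Then N = f²/(c·h) = 51² / (0.017 × 6941.0) = 2601 / 118.00 ≈ 22.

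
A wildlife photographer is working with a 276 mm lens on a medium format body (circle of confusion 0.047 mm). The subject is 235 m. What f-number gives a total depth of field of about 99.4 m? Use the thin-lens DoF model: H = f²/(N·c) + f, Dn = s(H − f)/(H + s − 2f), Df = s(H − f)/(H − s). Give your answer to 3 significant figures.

Write h = H − f = f²/(N·c). The thin-lens limits are Dn = s·h/(h + (s−f)) and Df = s·h/(h − (s−f)), so DoF = Df − Dn = 2·s·(s−f)·h / (h² − (s−f)²).
That is a quadratic in h: DoF·h² − 2·s·(s−f)·h − DoF·(s−f)² = 0 ⇒ h = (s−f)·(s + √(s² + DoF²)) / DoF = 234724 × (235000 + √(235000² + 99400²)) / 99400 = 234724 × (235000 + 255158) / 99400 ≈ 1157462 mm.
Then N = f²/(c·h) = 276² / (0.047 × 1157462) = 76176 / 54401 ≈ 1.40.

f/1.40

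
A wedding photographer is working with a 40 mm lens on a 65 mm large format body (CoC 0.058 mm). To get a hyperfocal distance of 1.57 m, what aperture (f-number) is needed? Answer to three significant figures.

f/18

Rearrange H = f²/(N·c) + f for N: N = f² / ((H − f)·c).
N = 40² / ((1570 − 40) × 0.058) = 1600 / 88.74 ≈ 18.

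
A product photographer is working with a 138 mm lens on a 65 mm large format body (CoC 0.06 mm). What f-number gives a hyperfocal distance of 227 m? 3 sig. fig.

Rearrange H = f²/(N·c) + f for N: N = f² / ((H − f)·c).
N = 138² / ((227000 − 138) × 0.06) = 19044 / 13612 ≈ 1.40.

f/1.40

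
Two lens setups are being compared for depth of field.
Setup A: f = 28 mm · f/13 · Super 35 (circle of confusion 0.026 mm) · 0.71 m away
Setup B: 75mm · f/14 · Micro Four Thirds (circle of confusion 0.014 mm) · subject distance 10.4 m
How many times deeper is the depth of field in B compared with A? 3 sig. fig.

18.8

Setup A: H = 28²/(13×0.026) + 28 ≈ 2347.5 mm; DoF = Df − Dn = 1005.70 − 548.68 ≈ 457.02 mm.
Setup B: H = 75²/(14×0.014) + 75 ≈ 28774.0 mm; DoF = Df − Dn = 16244.1 − 7648.4 ≈ 8595.7 mm.
Ratio = 8595.7 / 457.02 ≈ 18.8.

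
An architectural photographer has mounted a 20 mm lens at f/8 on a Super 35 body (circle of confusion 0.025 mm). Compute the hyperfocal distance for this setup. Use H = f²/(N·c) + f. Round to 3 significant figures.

2.02 m

Hyperfocal distance H = f²/(N·c) + f = 20²/(8 × 0.025) + 20 = 400/0.2 + 20 ≈ 2020.0 mm ≈ 2.02 m.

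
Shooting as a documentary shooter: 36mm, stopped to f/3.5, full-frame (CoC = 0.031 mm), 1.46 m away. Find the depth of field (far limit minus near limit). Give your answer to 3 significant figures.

353 mm

Hyperfocal distance H = f²/(N·c) + f = 36²/(3.5 × 0.031) + 36 = 1296/0.1085 + 36 ≈ 11980.7 mm ≈ 11.98 m.
Near limit Dn = s·(H − f)/(H + s − 2f) = 1460 × (11980.7 − 36) / (11980.7 + 1460 − 2 × 36) = 1460 × 11944.7 / 13368.7 ≈ 1304.48 mm.
Far limit Df = s·(H − f)/(H − s) = 1460 × (11980.7 − 36) / (11980.7 − 1460) = 1460 × 11944.7 / 10520.7 ≈ 1657.61 mm.
Depth of field = Df − Dn = 1657.61 − 1304.48 ≈ 353.13 mm.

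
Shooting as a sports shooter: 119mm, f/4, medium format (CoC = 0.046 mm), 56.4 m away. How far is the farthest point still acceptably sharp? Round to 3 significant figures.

Hyperfocal distance H = f²/(N·c) + f = 119²/(4 × 0.046) + 119 = 14161/0.184 + 119 ≈ 77081.0 mm ≈ 77.08 m.
Far limit Df = s·(H − f)/(H − s) = 56400 × (77081.0 − 119) / (77081.0 − 56400) = 56400 × 76962.0 / 20681.0 ≈ 209887 mm ≈ 210 m.

210 m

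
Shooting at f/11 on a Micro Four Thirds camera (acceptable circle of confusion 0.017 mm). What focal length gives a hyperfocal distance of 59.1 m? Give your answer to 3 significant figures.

105 mm

From H = f²/(N·c) + f, with f ≪ H: f ≈ √(H·N·c) = √(59100 × 11 × 0.017) = √11052 ≈ 105.1 mm.
The +f correction barely moves this — solving exactly, f² + N·c·f − N·c·H = 0 ⇒ f = (−N·c + √((N·c)² + 4·N·c·H))/2 = (−0.187 + √44207)/2 ≈ 105.03 mm, so f ≈ 105 mm.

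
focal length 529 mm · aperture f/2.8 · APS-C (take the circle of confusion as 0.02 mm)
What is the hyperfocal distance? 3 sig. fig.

Hyperfocal distance H = f²/(N·c) + f = 529²/(2.8 × 0.02) + 529 = 279841/0.056 + 529 ≈ 4997689.7 mm ≈ 5000 m.

5000 m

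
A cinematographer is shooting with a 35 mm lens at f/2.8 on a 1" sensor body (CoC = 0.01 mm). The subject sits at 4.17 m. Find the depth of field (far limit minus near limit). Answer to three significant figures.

0.795 m

Hyperfocal distance H = f²/(N·c) + f = 35²/(2.8 × 0.01) + 35 = 1225/0.028 + 35 ≈ 43785.0 mm ≈ 43.79 m.
Near limit Dn = s·(H − f)/(H + s − 2f) = 4170 × (43785.0 − 35) / (43785.0 + 4170 − 2 × 35) = 4170 × 43750.0 / 47885.0 ≈ 3809.91 mm.
Far limit Df = s·(H − f)/(H − s) = 4170 × (43785.0 − 35) / (43785.0 − 4170) = 4170 × 43750.0 / 39615.0 ≈ 4605.26 mm.
Depth of field = Df − Dn = 4605.26 − 3809.91 ≈ 795.35 mm ≈ 0.795 m.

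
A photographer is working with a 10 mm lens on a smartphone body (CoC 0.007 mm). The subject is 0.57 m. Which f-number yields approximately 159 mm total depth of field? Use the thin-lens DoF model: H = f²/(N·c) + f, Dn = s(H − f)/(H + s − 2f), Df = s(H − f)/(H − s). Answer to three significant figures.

Write h = H − f = f²/(N·c). The thin-lens limits are Dn = s·h/(h + (s−f)) and Df = s·h/(h − (s−f)), so DoF = Df − Dn = 2·s·(s−f)·h / (h² − (s−f)²).
That is a quadratic in h: DoF·h² − 2·s·(s−f)·h − DoF·(s−f)² = 0 ⇒ h = (s−f)·(s + √(s² + DoF²)) / DoF = 560 × (570 + √(570² + 159²)) / 159 = 560 × (570 + 591.761) / 159 ≈ 4091.7 mm.
Then N = f²/(c·h) = 10² / (0.007 × 4091.7) = 100 / 28.642 ≈ 3.49.

f/3.49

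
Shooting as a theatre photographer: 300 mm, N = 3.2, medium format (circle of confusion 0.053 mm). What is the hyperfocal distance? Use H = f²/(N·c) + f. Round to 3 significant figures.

Hyperfocal distance H = f²/(N·c) + f = 300²/(3.2 × 0.053) + 300 = 90000/0.1696 + 300 ≈ 530960.4 mm ≈ 531 m.

531 m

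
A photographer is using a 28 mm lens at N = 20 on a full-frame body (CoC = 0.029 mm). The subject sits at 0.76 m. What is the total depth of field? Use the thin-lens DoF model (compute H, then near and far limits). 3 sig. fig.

Hyperfocal distance H = f²/(N·c) + f = 28²/(20 × 0.029) + 28 = 784/0.58 + 28 ≈ 1379.7 mm ≈ 1.380 m.
Near limit Dn = s·(H − f)/(H + s − 2f) = 760 × (1379.7 − 28) / (1379.7 + 760 − 2 × 28) = 760 × 1351.7 / 2083.7 ≈ 493.0 mm.
Far limit Df = s·(H − f)/(H − s) = 760 × (1379.7 − 28) / (1379.7 − 760) = 760 × 1351.7 / 619.7 ≈ 1657.7 mm.
Depth of field = Df − Dn = 1657.7 − 493.0 ≈ 1164.7 mm ≈ 1.16 m.

1.16 m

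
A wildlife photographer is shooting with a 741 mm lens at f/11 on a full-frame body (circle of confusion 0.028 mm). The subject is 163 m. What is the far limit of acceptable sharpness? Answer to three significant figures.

Hyperfocal distance H = f²/(N·c) + f = 741²/(11 × 0.028) + 741 = 549081/0.308 + 741 ≈ 1783471.5 mm ≈ 1783 m.
Far limit Df = s·(H − f)/(H − s) = 163000 × (1783471.5 − 741) / (1783471.5 − 163000) = 163000 × 1782730.5 / 1620471.5 ≈ 179321 mm ≈ 179 m.

179 m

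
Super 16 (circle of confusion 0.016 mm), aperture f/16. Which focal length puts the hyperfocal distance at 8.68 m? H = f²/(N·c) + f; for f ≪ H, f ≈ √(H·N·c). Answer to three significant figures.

47.0 mm

From H = f²/(N·c) + f, with f ≪ H: f ≈ √(H·N·c) = √(8680 × 16 × 0.016) = √2222.1 ≈ 47.14 mm.
Exact: f² + N·c·f − N·c·H = 0 ⇒ f = (−N·c + √((N·c)² + 4·N·c·H))/2 = (−0.256 + √8888.4)/2 ≈ 47.011 mm ≈ 47.0 mm.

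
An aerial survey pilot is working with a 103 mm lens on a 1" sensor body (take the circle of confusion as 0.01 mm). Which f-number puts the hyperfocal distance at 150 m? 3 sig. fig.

Rearrange H = f²/(N·c) + f for N: N = f² / ((H − f)·c).
N = 103² / ((150000 − 103) × 0.01) = 10609 / 1499 ≈ 7.08.

f/7.08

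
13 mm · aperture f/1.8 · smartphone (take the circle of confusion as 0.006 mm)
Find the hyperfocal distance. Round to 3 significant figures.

Hyperfocal distance H = f²/(N·c) + f = 13²/(1.8 × 0.006) + 13 = 169/0.0108 + 13 ≈ 15661.1 mm ≈ 15.7 m.

15.7 m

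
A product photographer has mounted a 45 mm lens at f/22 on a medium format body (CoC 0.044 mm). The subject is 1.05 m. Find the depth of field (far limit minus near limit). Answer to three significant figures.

1.31 m

Hyperfocal distance H = f²/(N·c) + f = 45²/(22 × 0.044) + 45 = 2025/0.968 + 45 ≈ 2136.9 mm ≈ 2.137 m.
Near limit Dn = s·(H − f)/(H + s − 2f) = 1050 × (2136.9 − 45) / (2136.9 + 1050 − 2 × 45) = 1050 × 2091.9 / 3096.9 ≈ 709.3 mm.
Far limit Df = s·(H − f)/(H − s) = 1050 × (2136.9 − 45) / (2136.9 − 1050) = 1050 × 2091.9 / 1086.9 ≈ 2020.8 mm.
Depth of field = Df − Dn = 2020.8 − 709.3 ≈ 1311.5 mm ≈ 1.31 m.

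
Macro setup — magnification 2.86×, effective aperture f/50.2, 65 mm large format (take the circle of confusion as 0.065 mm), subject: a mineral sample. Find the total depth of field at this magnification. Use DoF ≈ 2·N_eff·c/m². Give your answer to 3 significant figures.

At magnification m, DoF ≈ 2·N_eff·c/m² = 2 × 50.2 × 0.065 / 2.86² = 6.526 / 8.18 ≈ 0.798 mm.

0.798 mm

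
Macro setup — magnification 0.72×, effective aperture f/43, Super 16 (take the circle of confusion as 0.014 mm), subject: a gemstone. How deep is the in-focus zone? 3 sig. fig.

At magnification m, DoF ≈ 2·N_eff·c/m² = 2 × 43 × 0.014 / 0.72² = 1.204 / 0.5184 ≈ 2.32 mm.

2.32 mm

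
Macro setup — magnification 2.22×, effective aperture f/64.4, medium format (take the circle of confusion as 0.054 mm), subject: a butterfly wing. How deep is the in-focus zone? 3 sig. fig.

At magnification m, DoF ≈ 2·N_eff·c/m² = 2 × 64.4 × 0.054 / 2.22² = 6.955 / 4.928 ≈ 1.41 mm.

1.41 mm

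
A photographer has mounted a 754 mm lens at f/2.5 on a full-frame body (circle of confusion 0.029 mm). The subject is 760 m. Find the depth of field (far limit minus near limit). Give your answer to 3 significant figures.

Hyperfocal distance H = f²/(N·c) + f = 754²/(2.5 × 0.029) + 754 = 568516/0.0725 + 754 ≈ 7842354.0 mm ≈ 7842 m.
Near limit Dn = s·(H − f)/(H + s − 2f) = 760000 × (7842354.0 − 754) / (7842354.0 + 760000 − 2 × 754) = 760000 × 7841600.0 / 8600846.0 ≈ 692910 mm.
Far limit Df = s·(H − f)/(H − s) = 760000 × (7842354.0 − 754) / (7842354.0 − 760000) = 760000 × 7841600.0 / 7082354.0 ≈ 841474 mm.
Depth of field = Df − Dn = 841474 − 692910 ≈ 148564 mm ≈ 149 m.

149 m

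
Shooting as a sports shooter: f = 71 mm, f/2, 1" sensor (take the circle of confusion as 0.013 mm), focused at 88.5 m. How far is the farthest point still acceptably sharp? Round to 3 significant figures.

163 m

Hyperfocal distance H = f²/(N·c) + f = 71²/(2 × 0.013) + 71 = 5041/0.026 + 71 ≈ 193955.6 mm ≈ 194.0 m.
Far limit Df = s·(H − f)/(H − s) = 88500 × (193955.6 − 71) / (193955.6 − 88500) = 88500 × 193884.6 / 105455.6 ≈ 162711 mm ≈ 163 m.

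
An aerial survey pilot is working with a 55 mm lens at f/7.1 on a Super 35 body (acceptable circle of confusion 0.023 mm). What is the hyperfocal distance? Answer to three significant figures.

18.6 m

Hyperfocal distance H = f²/(N·c) + f = 55²/(7.1 × 0.023) + 55 = 3025/0.1633 + 55 ≈ 18579.2 mm ≈ 18.6 m.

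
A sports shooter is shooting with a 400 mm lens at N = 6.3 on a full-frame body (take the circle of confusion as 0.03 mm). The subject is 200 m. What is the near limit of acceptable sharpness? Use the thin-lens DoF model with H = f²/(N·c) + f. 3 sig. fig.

Hyperfocal distance H = f²/(N·c) + f = 400²/(6.3 × 0.03) + 400 = 160000/0.189 + 400 ≈ 846960.8 mm ≈ 847.0 m.
Near limit Dn = s·(H − f)/(H + s − 2f) = 200000 × (846960.8 − 400) / (846960.8 + 200000 − 2 × 400) = 200000 × 846560.8 / 1046160.8 ≈ 161841 mm ≈ 162 m.

162 m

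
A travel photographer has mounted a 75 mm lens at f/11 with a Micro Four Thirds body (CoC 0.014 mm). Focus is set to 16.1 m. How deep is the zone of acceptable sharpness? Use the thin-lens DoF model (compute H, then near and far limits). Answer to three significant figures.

Hyperfocal distance H = f²/(N·c) + f = 75²/(11 × 0.014) + 75 = 5625/0.154 + 75 ≈ 36601.0 mm ≈ 36.60 m.
Near limit Dn = s·(H − f)/(H + s − 2f) = 16100 × (36601.0 − 75) / (36601.0 + 16100 − 2 × 75) = 16100 × 36526.0 / 52551.0 ≈ 11190 mm.
Far limit Df = s·(H − f)/(H − s) = 16100 × (36601.0 − 75) / (36601.0 − 16100) = 16100 × 36526.0 / 20501.0 ≈ 28685 mm.
Depth of field = Df − Dn = 28685 − 11190 ≈ 17495 mm ≈ 17.5 m.

17.5 m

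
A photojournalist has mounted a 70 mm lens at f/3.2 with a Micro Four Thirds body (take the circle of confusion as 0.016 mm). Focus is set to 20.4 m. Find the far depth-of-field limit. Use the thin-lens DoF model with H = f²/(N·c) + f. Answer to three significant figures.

25.9 m

Hyperfocal distance H = f²/(N·c) + f = 70²/(3.2 × 0.016) + 70 = 4900/0.0512 + 70 ≈ 95773.1 mm ≈ 95.77 m.
Far limit Df = s·(H − f)/(H − s) = 20400 × (95773.1 − 70) / (95773.1 − 20400) = 20400 × 95703.1 / 75373.1 ≈ 25902 mm ≈ 25.9 m.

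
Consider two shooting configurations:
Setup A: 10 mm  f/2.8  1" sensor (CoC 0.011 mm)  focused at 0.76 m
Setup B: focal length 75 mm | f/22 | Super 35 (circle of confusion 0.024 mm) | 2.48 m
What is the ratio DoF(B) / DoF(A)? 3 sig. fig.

Setup A: H = 10²/(2.8×0.011) + 10 ≈ 3256.8 mm; DoF = Df − Dn = 988.30 − 617.38 ≈ 370.92 mm.
Setup B: H = 75²/(22×0.024) + 75 ≈ 10728.4 mm; DoF = Df − Dn = 3203.1 − 2023.3 ≈ 1179.8 mm.
Ratio = 1179.8 / 370.92 ≈ 3.18.

3.18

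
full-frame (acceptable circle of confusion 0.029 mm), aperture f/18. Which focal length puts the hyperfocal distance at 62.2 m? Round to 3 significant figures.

180 mm

From H = f²/(N·c) + f, with f ≪ H: f ≈ √(H·N·c) = √(62200 × 18 × 0.029) = √32468 ≈ 180.2 mm.
The +f correction barely moves this — solving exactly, f² + N·c·f − N·c·H = 0 ⇒ f = (−N·c + √((N·c)² + 4·N·c·H))/2 = (−0.522 + √129874)/2 ≈ 179.93 mm, so f ≈ 180 mm.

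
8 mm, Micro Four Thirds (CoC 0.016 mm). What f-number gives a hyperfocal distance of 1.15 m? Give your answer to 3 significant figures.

Rearrange H = f²/(N·c) + f for N: N = f² / ((H − f)·c).
N = 8² / ((1150 − 8) × 0.016) = 64 / 18.27 ≈ 3.50.

f/3.50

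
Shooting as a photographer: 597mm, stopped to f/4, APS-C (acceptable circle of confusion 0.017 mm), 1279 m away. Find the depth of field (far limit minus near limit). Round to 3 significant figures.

663 m

Hyperfocal distance H = f²/(N·c) + f = 597²/(4 × 0.017) + 597 = 356409/0.068 + 597 ≈ 5241905.8 mm ≈ 5242 m.
Near limit Dn = s·(H − f)/(H + s − 2f) = 1279000 × (5241905.8 − 597) / (5241905.8 + 1279000 − 2 × 597) = 1279000 × 5241308.8 / 6519711.8 ≈ 1028210 mm.
Far limit Df = s·(H − f)/(H − s) = 1279000 × (5241905.8 − 597) / (5241905.8 − 1279000) = 1279000 × 5241308.8 / 3962905.8 ≈ 1691596 mm.
Depth of field = Df − Dn = 1691596 − 1028210 ≈ 663386 mm ≈ 663 m.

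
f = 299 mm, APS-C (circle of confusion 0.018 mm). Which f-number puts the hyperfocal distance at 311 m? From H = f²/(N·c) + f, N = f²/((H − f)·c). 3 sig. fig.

Rearrange H = f²/(N·c) + f for N: N = f² / ((H − f)·c).
N = 299² / ((311000 − 299) × 0.018) = 89401 / 5593 ≈ 16.

f/16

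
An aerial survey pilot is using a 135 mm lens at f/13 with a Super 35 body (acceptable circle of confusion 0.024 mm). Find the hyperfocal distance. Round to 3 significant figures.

Hyperfocal distance H = f²/(N·c) + f = 135²/(13 × 0.024) + 135 = 18225/0.312 + 135 ≈ 58548.5 mm ≈ 58.5 m.

58.5 m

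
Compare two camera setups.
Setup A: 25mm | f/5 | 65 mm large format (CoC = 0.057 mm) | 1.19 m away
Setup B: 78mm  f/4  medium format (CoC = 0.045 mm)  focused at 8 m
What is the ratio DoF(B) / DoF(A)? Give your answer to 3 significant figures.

Setup A: H = 25²/(5×0.057) + 25 ≈ 2218.0 mm; DoF = Df − Dn = 2538.6 − 777.1 ≈ 1761.5 mm.
Setup B: H = 78²/(4×0.045) + 78 ≈ 33878.0 mm; DoF = Df − Dn = 10449.0 − 6481.0 ≈ 3968.0 mm.
Ratio = 3968.0 / 1761.5 ≈ 2.25.

2.25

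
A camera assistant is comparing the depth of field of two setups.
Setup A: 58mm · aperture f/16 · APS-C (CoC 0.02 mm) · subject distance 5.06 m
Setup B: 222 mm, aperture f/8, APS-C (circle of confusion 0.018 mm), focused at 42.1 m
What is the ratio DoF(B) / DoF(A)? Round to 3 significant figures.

Setup A: H = 58²/(16×0.02) + 58 ≈ 10570.5 mm; DoF = Df − Dn = 9653.1 − 3428.6 ≈ 6224.5 mm.
Setup B: H = 222²/(8×0.018) + 222 ≈ 342472.0 mm; DoF = Df − Dn = 47970 − 37510 ≈ 10460 mm.
Ratio = 10460 / 6224.5 ≈ 1.68.

1.68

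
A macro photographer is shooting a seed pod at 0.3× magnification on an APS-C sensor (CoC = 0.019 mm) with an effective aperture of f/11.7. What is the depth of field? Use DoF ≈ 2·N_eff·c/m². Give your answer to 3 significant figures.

4.94 mm

At magnification m, DoF ≈ 2·N_eff·c/m² = 2 × 11.7 × 0.019 / 0.3² = 0.4446 / 0.09 ≈ 4.94 mm.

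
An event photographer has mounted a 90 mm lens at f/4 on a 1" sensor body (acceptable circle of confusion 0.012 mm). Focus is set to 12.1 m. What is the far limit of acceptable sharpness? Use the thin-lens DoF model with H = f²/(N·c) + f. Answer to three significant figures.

13.0 m

Hyperfocal distance H = f²/(N·c) + f = 90²/(4 × 0.012) + 90 = 8100/0.048 + 90 ≈ 168840.0 mm ≈ 168.8 m.
Far limit Df = s·(H − f)/(H − s) = 12100 × (168840.0 − 90) / (168840.0 − 12100) = 12100 × 168750.0 / 156740.0 ≈ 13027 mm ≈ 13.0 m.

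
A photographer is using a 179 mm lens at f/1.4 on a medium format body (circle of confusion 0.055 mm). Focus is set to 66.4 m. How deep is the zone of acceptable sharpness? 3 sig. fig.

Hyperfocal distance H = f²/(N·c) + f = 179²/(1.4 × 0.055) + 179 = 32041/0.077 + 179 ≈ 416295.9 mm ≈ 416.3 m.
Near limit Dn = s·(H − f)/(H + s − 2f) = 66400 × (416295.9 − 179) / (416295.9 + 66400 − 2 × 179) = 66400 × 416116.9 / 482337.9 ≈ 57284 mm.
Far limit Df = s·(H − f)/(H − s) = 66400 × (416295.9 − 179) / (416295.9 − 66400) = 66400 × 416116.9 / 349895.9 ≈ 78967 mm.
Depth of field = Df − Dn = 78967 − 57284 ≈ 21683 mm ≈ 21.7 m.

21.7 m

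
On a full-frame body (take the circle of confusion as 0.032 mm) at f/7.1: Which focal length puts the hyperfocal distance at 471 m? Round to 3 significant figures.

From H = f²/(N·c) + f, with f ≪ H: f ≈ √(H·N·c) = √(471000 × 7.1 × 0.032) = √107011 ≈ 327.1 mm.
The +f correction barely moves this — solving exactly, f² + N·c·f − N·c·H = 0 ⇒ f = (−N·c + √((N·c)² + 4·N·c·H))/2 = (−0.2272 + √428045)/2 ≈ 327.01 mm, so f ≈ 327 mm.

327 mm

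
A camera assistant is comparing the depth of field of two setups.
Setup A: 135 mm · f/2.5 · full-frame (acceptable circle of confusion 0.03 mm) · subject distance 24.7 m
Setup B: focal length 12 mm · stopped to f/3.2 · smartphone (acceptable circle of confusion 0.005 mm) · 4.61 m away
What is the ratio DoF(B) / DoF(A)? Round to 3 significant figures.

1.26

Setup A: H = 135²/(2.5×0.03) + 135 ≈ 243135.0 mm; DoF = Df − Dn = 27477.7 − 22432.3 ≈ 5045.4 mm.
Setup B: H = 12²/(3.2×0.005) + 12 ≈ 9012.0 mm; DoF = Df − Dn = 9425.3 − 3051.2 ≈ 6374.1 mm.
Ratio = 6374.1 / 5045.4 ≈ 1.26.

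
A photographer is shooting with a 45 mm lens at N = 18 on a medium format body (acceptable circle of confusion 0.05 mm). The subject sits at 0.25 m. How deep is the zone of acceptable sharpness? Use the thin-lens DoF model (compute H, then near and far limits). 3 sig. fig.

Hyperfocal distance H = f²/(N·c) + f = 45²/(18 × 0.05) + 45 = 2025/0.9 + 45 ≈ 2295.0 mm ≈ 2.295 m.
Near limit Dn = s·(H − f)/(H + s − 2f) = 250 × (2295.0 − 45) / (2295.0 + 250 − 2 × 45) = 250 × 2250.0 / 2455.0 ≈ 229.124 mm.
Far limit Df = s·(H − f)/(H − s) = 250 × (2295.0 − 45) / (2295.0 − 250) = 250 × 2250.0 / 2045.0 ≈ 275.061 mm.
Depth of field = Df − Dn = 275.061 − 229.124 ≈ 45.937 mm.

45.9 mm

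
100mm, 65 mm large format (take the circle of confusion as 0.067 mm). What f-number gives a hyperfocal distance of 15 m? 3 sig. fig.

f/10

Rearrange H = f²/(N·c) + f for N: N = f² / ((H − f)·c).
N = 100² / ((15000 − 100) × 0.067) = 10000 / 998.3 ≈ 10.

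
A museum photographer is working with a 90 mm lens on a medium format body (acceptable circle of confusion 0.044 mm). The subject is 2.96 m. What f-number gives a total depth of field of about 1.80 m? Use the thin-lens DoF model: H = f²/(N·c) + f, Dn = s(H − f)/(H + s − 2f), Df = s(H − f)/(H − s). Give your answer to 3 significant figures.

Write h = H − f = f²/(N·c). The thin-lens limits are Dn = s·h/(h + (s−f)) and Df = s·h/(h − (s−f)), so DoF = Df − Dn = 2·s·(s−f)·h / (h² − (s−f)²).
That is a quadratic in h: DoF·h² − 2·s·(s−f)·h − DoF·(s−f)² = 0 ⇒ h = (s−f)·(s + √(s² + DoF²)) / DoF = 2870 × (2960 + √(2960² + 1800²)) / 1800 = 2870 × (2960 + 3464.33) / 1800 ≈ 10243 mm.
Then N = f²/(c·h) = 90² / (0.044 × 10243) = 8100 / 450.70 ≈ 18.

f/18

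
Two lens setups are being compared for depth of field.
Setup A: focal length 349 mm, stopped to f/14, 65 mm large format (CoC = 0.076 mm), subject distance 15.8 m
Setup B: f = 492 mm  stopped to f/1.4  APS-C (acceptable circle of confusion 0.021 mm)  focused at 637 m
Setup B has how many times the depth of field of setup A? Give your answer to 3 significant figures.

22.8

Setup A: H = 349²/(14×0.076) + 349 ≈ 114823.6 mm; DoF = Df − Dn = 18265.3 − 13921.0 ≈ 4344.3 mm.
Setup B: H = 492²/(1.4×0.021) + 492 ≈ 8233961.4 mm; DoF = Df − Dn = 690371 − 591289 ≈ 99082 mm.
Ratio = 99082 / 4344.3 ≈ 22.8.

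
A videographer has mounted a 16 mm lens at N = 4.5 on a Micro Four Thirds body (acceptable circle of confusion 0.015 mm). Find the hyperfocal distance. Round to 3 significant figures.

Hyperfocal distance H = f²/(N·c) + f = 16²/(4.5 × 0.015) + 16 = 256/0.0675 + 16 ≈ 3808.6 mm ≈ 3.81 m.

3.81 m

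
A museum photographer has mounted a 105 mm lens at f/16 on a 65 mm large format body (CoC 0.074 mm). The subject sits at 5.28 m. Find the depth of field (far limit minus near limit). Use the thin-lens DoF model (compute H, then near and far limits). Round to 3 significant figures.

8.49 m

Hyperfocal distance H = f²/(N·c) + f = 105²/(16 × 0.074) + 105 = 11025/1.184 + 105 ≈ 9416.7 mm ≈ 9.417 m.
Near limit Dn = s·(H − f)/(H + s − 2f) = 5280 × (9416.7 − 105) / (9416.7 + 5280 − 2 × 105) = 5280 × 9311.7 / 14486.7 ≈ 3393.9 mm.
Far limit Df = s·(H − f)/(H − s) = 5280 × (9416.7 − 105) / (9416.7 − 5280) = 5280 × 9311.7 / 4136.7 ≈ 11885.3 mm.
Depth of field = Df − Dn = 11885.3 − 3393.9 ≈ 8491.4 mm ≈ 8.49 m.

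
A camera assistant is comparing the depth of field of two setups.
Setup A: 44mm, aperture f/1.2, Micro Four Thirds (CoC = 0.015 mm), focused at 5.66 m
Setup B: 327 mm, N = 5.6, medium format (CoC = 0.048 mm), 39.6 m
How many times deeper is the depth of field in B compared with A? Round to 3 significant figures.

Setup A: H = 44²/(1.2×0.015) + 44 ≈ 107599.6 mm; DoF = Df − Dn = 5971.82 − 5379.13 ≈ 592.69 mm.
Setup B: H = 327²/(5.6×0.048) + 327 ≈ 398128.3 mm; DoF = Df − Dn = 43937.8 − 36041.8 ≈ 7896.0 mm.
Ratio = 7896.0 / 592.69 ≈ 13.3.

13.3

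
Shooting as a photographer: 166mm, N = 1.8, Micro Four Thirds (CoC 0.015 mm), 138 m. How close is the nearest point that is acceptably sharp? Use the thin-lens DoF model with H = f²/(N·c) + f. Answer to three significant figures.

Hyperfocal distance H = f²/(N·c) + f = 166²/(1.8 × 0.015) + 166 = 27556/0.027 + 166 ≈ 1020758.6 mm ≈ 1021 m.
Near limit Dn = s·(H − f)/(H + s − 2f) = 138000 × (1020758.6 − 166) / (1020758.6 + 138000 − 2 × 166) = 138000 × 1020592.6 / 1158426.6 ≈ 121580 mm ≈ 122 m.

122 m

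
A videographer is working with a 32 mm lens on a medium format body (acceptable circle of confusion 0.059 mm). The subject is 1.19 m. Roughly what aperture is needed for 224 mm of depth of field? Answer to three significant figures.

f/1.40

Write h = H − f = f²/(N·c). The thin-lens limits are Dn = s·h/(h + (s−f)) and Df = s·h/(h − (s−f)), so DoF = Df − Dn = 2·s·(s−f)·h / (h² − (s−f)²).
That is a quadratic in h: DoF·h² − 2·s·(s−f)·h − DoF·(s−f)² = 0 ⇒ h = (s−f)·(s + √(s² + DoF²)) / DoF = 1158 × (1190 + √(1190² + 224²)) / 224 = 1158 × (1190 + 1210.90) / 224 ≈ 12412 mm.
Then N = f²/(c·h) = 32² / (0.059 × 12412) = 1024 / 732.30 ≈ 1.40.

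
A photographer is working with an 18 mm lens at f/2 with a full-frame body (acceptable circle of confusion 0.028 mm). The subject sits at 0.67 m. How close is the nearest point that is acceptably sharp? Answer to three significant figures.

Hyperfocal distance H = f²/(N·c) + f = 18²/(2 × 0.028) + 18 = 324/0.056 + 18 ≈ 5803.7 mm ≈ 5.804 m.
Near limit Dn = s·(H − f)/(H + s − 2f) = 670 × (5803.7 − 18) / (5803.7 + 670 − 2 × 18) = 670 × 5785.7 / 6437.7 ≈ 602.14 mm ≈ 0.602 m.

0.602 m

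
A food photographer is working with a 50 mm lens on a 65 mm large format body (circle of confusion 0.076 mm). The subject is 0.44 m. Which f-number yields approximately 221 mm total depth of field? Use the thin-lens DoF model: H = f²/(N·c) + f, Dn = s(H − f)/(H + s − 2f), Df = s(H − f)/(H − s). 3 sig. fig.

f/20

Write h = H − f = f²/(N·c). The thin-lens limits are Dn = s·h/(h + (s−f)) and Df = s·h/(h − (s−f)), so DoF = Df − Dn = 2·s·(s−f)·h / (h² − (s−f)²).
That is a quadratic in h: DoF·h² − 2·s·(s−f)·h − DoF·(s−f)² = 0 ⇒ h = (s−f)·(s + √(s² + DoF²)) / DoF = 390 × (440 + √(440² + 221²)) / 221 = 390 × (440 + 492.383) / 221 ≈ 1645.4 mm.
Then N = f²/(c·h) = 50² / (0.076 × 1645.4) = 2500 / 125.05 ≈ 20.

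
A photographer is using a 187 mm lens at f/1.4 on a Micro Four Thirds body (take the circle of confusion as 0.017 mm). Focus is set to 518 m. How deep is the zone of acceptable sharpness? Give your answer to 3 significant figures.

Hyperfocal distance H = f²/(N·c) + f = 187²/(1.4 × 0.017) + 187 = 34969/0.0238 + 187 ≈ 1469472.7 mm ≈ 1469 m.
Near limit Dn = s·(H − f)/(H + s − 2f) = 518000 × (1469472.7 − 187) / (1469472.7 + 518000 − 2 × 187) = 518000 × 1469285.7 / 1987098.7 ≈ 383016 mm.
Far limit Df = s·(H − f)/(H − s) = 518000 × (1469472.7 − 187) / (1469472.7 − 518000) = 518000 × 1469285.7 / 951472.7 ≈ 799907 mm.
Depth of field = Df − Dn = 799907 − 383016 ≈ 416891 mm ≈ 417 m.

417 m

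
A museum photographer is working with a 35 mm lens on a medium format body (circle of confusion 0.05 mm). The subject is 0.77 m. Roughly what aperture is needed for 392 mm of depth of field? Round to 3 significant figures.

Write h = H − f = f²/(N·c). The thin-lens limits are Dn = s·h/(h + (s−f)) and Df = s·h/(h − (s−f)), so DoF = Df − Dn = 2·s·(s−f)·h / (h² − (s−f)²).
That is a quadratic in h: DoF·h² − 2·s·(s−f)·h − DoF·(s−f)² = 0 ⇒ h = (s−f)·(s + √(s² + DoF²)) / DoF = 735 × (770 + √(770² + 392²)) / 392 = 735 × (770 + 864.039) / 392 ≈ 3063.8 mm.
Then N = f²/(c·h) = 35² / (0.05 × 3063.8) = 1225 / 153.19 ≈ 8.

f/8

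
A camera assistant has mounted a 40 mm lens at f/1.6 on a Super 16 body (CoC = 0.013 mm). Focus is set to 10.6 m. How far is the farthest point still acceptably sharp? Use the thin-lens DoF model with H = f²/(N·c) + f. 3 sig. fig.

12.3 m

Hyperfocal distance H = f²/(N·c) + f = 40²/(1.6 × 0.013) + 40 = 1600/0.0208 + 40 ≈ 76963.1 mm ≈ 76.96 m.
Far limit Df = s·(H − f)/(H − s) = 10600 × (76963.1 − 40) / (76963.1 − 10600) = 10600 × 76923.1 / 66363.1 ≈ 12287 mm ≈ 12.3 m.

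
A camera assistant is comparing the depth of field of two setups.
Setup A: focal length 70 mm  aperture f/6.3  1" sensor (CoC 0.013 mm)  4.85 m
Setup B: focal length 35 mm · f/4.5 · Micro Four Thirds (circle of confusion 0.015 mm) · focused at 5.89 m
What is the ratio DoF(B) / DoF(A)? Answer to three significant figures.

5.44

Setup A: H = 70²/(6.3×0.013) + 70 ≈ 59899.1 mm; DoF = Df − Dn = 5271.13 − 4491.18 ≈ 779.95 mm.
Setup B: H = 35²/(4.5×0.015) + 35 ≈ 18183.1 mm; DoF = Df − Dn = 8695.3 − 4453.3 ≈ 4242.0 mm.
Ratio = 4242.0 / 779.95 ≈ 5.44.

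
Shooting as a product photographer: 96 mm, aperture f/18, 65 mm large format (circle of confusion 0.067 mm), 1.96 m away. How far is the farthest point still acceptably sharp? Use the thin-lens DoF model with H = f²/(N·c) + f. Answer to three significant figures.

Hyperfocal distance H = f²/(N·c) + f = 96²/(18 × 0.067) + 96 = 9216/1.206 + 96 ≈ 7737.8 mm ≈ 7.738 m.
Far limit Df = s·(H − f)/(H − s) = 1960 × (7737.8 − 96) / (7737.8 − 1960) = 1960 × 7641.8 / 5777.8 ≈ 2592.3 mm ≈ 2.59 m.

2.59 m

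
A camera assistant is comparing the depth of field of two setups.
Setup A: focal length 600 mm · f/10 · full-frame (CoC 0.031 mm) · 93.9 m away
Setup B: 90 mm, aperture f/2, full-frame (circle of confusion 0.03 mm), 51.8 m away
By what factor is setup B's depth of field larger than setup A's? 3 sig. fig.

Setup A: H = 600²/(10×0.031) + 600 ≈ 1161890.3 mm; DoF = Df − Dn = 102103 − 86917 ≈ 15186 mm.
Setup B: H = 90²/(2×0.03) + 90 ≈ 135090.0 mm; DoF = Df − Dn = 83960 − 37454 ≈ 46506 mm.
Ratio = 46506 / 15186 ≈ 3.06.

3.06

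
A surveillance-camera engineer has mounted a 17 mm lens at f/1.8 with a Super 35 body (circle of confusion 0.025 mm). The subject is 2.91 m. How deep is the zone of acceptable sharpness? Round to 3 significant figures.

Hyperfocal distance H = f²/(N·c) + f = 17²/(1.8 × 0.025) + 17 = 289/0.045 + 17 ≈ 6439.2 mm ≈ 6.439 m.
Near limit Dn = s·(H − f)/(H + s − 2f) = 2910 × (6439.2 − 17) / (6439.2 + 2910 − 2 × 17) = 2910 × 6422.2 / 9315.2 ≈ 2006.3 mm.
Far limit Df = s·(H − f)/(H − s) = 2910 × (6439.2 − 17) / (6439.2 − 2910) = 2910 × 6422.2 / 3529.2 ≈ 5295.4 mm.
Depth of field = Df − Dn = 5295.4 − 2006.3 ≈ 3289.1 mm ≈ 3.29 m.

3.29 m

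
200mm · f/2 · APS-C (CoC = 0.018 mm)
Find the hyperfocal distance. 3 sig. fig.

Hyperfocal distance H = f²/(N·c) + f = 200²/(2 × 0.018) + 200 = 40000/0.036 + 200 ≈ 1111311.1 mm ≈ 1110 m.

1110 m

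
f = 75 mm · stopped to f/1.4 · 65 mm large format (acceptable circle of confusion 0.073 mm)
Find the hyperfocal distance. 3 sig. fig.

Hyperfocal distance H = f²/(N·c) + f = 75²/(1.4 × 0.073) + 75 = 5625/0.1022 + 75 ≈ 55114.1 mm ≈ 55.1 m.

55.1 m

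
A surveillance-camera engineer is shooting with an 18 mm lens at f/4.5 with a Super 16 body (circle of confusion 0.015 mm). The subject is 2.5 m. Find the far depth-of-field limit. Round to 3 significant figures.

5.18 m

Hyperfocal distance H = f²/(N·c) + f = 18²/(4.5 × 0.015) + 18 = 324/0.0675 + 18 ≈ 4818.0 mm ≈ 4.818 m.
Far limit Df = s·(H − f)/(H − s) = 2500 × (4818.0 − 18) / (4818.0 − 2500) = 2500 × 4800.0 / 2318.0 ≈ 5176.9 mm ≈ 5.18 m.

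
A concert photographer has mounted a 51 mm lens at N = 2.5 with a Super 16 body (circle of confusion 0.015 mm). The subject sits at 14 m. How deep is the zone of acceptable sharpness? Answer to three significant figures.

5.87 m

Hyperfocal distance H = f²/(N·c) + f = 51²/(2.5 × 0.015) + 51 = 2601/0.0375 + 51 ≈ 69411.0 mm ≈ 69.41 m.
Near limit Dn = s·(H − f)/(H + s − 2f) = 14000 × (69411.0 − 51) / (69411.0 + 14000 − 2 × 51) = 14000 × 69360.0 / 83309.0 ≈ 11655.9 mm.
Far limit Df = s·(H − f)/(H − s) = 14000 × (69411.0 − 51) / (69411.0 − 14000) = 14000 × 69360.0 / 55411.0 ≈ 17524.3 mm.
Depth of field = Df − Dn = 17524.3 − 11655.9 ≈ 5868.4 mm ≈ 5.87 m.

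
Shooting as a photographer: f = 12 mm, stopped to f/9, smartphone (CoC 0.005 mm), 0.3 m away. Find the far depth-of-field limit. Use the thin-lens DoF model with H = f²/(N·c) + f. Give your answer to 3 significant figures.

330 mm

Hyperfocal distance H = f²/(N·c) + f = 12²/(9 × 0.005) + 12 = 144/0.045 + 12 ≈ 3212.0 mm ≈ 3.212 m.
Far limit Df = s·(H − f)/(H − s) = 300 × (3212.0 − 12) / (3212.0 − 300) = 300 × 3200.0 / 2912.0 ≈ 329.67 mm.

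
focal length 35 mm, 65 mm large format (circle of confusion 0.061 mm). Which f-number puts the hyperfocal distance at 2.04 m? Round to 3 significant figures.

Rearrange H = f²/(N·c) + f for N: N = f² / ((H − f)·c).
N = 35² / ((2040 − 35) × 0.061) = 1225 / 122.3 ≈ 10.

f/10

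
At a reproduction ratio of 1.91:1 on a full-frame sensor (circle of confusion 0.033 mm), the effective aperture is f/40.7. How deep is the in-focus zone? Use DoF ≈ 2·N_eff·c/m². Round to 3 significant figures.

At magnification m, DoF ≈ 2·N_eff·c/m² = 2 × 40.7 × 0.033 / 1.91² = 2.686 / 3.648 ≈ 0.736 mm.

0.736 mm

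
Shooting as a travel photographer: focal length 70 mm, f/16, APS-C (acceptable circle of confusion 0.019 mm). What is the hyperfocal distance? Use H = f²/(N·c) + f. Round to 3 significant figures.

16.2 m

Hyperfocal distance H = f²/(N·c) + f = 70²/(16 × 0.019) + 70 = 4900/0.304 + 70 ≈ 16188.4 mm ≈ 16.2 m.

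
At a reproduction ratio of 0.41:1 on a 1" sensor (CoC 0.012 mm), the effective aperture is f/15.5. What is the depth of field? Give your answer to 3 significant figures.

2.21 mm

At magnification m, DoF ≈ 2·N_eff·c/m² = 2 × 15.5 × 0.012 / 0.41² = 0.372 / 0.1681 ≈ 2.21 mm.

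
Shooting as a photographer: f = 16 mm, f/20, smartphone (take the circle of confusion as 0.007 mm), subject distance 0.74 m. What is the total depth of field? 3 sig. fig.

0.695 m

Hyperfocal distance H = f²/(N·c) + f = 16²/(20 × 0.007) + 16 = 256/0.14 + 16 ≈ 1844.6 mm ≈ 1.845 m.
Near limit Dn = s·(H − f)/(H + s − 2f) = 740 × (1844.6 − 16) / (1844.6 + 740 − 2 × 16) = 740 × 1828.6 / 2552.6 ≈ 530.11 mm.
Far limit Df = s·(H − f)/(H − s) = 740 × (1844.6 − 16) / (1844.6 − 740) = 740 × 1828.6 / 1104.6 ≈ 1225.04 mm.
Depth of field = Df − Dn = 1225.04 − 530.11 ≈ 694.93 mm ≈ 0.695 m.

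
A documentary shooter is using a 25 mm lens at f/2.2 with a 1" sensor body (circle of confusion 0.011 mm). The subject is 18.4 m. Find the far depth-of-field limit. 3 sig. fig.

Hyperfocal distance H = f²/(N·c) + f = 25²/(2.2 × 0.011) + 25 = 625/0.0242 + 25 ≈ 25851.4 mm ≈ 25.85 m.
Far limit Df = s·(H − f)/(H − s) = 18400 × (25851.4 − 25) / (25851.4 − 18400) = 18400 × 25826.4 / 7451.4 ≈ 63774 mm ≈ 63.8 m.

63.8 m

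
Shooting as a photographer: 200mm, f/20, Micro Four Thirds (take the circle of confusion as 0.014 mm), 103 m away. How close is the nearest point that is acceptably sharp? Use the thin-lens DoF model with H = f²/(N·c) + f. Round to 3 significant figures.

Hyperfocal distance H = f²/(N·c) + f = 200²/(20 × 0.014) + 200 = 40000/0.28 + 200 ≈ 143057.1 mm ≈ 143.1 m.
Near limit Dn = s·(H − f)/(H + s − 2f) = 103000 × (143057.1 − 200) / (143057.1 + 103000 − 2 × 200) = 103000 × 142857.1 / 245657.1 ≈ 59898 mm ≈ 59.9 m.

59.9 m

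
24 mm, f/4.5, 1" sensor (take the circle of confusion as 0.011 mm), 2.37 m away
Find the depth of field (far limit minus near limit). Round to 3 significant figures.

0.996 m

Hyperfocal distance H = f²/(N·c) + f = 24²/(4.5 × 0.011) + 24 = 576/0.0495 + 24 ≈ 11660.4 mm ≈ 11.66 m.
Near limit Dn = s·(H − f)/(H + s − 2f) = 2370 × (11660.4 − 24) / (11660.4 + 2370 − 2 × 24) = 2370 × 11636.4 / 13982.4 ≈ 1972.35 mm.
Far limit Df = s·(H − f)/(H − s) = 2370 × (11660.4 − 24) / (11660.4 − 2370) = 2370 × 11636.4 / 9290.4 ≈ 2968.47 mm.
Depth of field = Df − Dn = 2968.47 − 1972.35 ≈ 996.12 mm ≈ 0.996 m.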